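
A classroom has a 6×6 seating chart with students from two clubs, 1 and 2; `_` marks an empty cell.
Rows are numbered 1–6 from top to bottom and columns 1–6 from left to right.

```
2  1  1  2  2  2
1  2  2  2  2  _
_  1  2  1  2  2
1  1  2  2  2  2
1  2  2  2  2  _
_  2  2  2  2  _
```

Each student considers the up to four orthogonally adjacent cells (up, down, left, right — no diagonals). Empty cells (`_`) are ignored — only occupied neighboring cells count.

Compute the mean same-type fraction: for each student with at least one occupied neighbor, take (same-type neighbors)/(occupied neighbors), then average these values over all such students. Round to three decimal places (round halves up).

Row 1: (1,1)2 0/2 · (1,2)1 1/3 · (1,3)1 1/3 · (1,4)2 2/3 · (1,5)2 3/3 · (1,6)2 1/1
Row 2: (2,1)1 0/2 · (2,2)2 1/4 · (2,3)2 3/4 · (2,4)2 3/4 · (2,5)2 3/3
Row 3: (3,2)1 1/3 · (3,3)2 2/4 · (3,4)1 0/4 · (3,5)2 3/4 · (3,6)2 2/2
Row 4: (4,1)1 2/2 · (4,2)1 2/4 · (4,3)2 3/4 · (4,4)2 3/4 · (4,5)2 4/4 · (4,6)2 2/2
Row 5: (5,1)1 1/2 · (5,2)2 2/4 · (5,3)2 4/4 · (5,4)2 4/4 · (5,5)2 3/3
Row 6: (6,2)2 2/2 · (6,3)2 3/3 · (6,4)2 3/3 · (6,5)2 2/2
Sum over 31 students: 0/2 + 1/3 + 1/3 + 2/3 + 3/3 + 1/1 + 0/2 + 1/4 + 3/4 + 3/4 + 3/3 + 1/3 + 2/4 + 0/4 + 3/4 + 2/2 + 2/2 + 2/4 + 3/4 + 3/4 + 4/4 + 2/2 + 1/2 + 2/4 + 4/4 + 4/4 + 3/3 + 2/2 + 3/3 + 3/3 + 2/2 = 65/3; mean = 65/3 ÷ 31 = 65/93 = 0.698924… → 0.699.

0.699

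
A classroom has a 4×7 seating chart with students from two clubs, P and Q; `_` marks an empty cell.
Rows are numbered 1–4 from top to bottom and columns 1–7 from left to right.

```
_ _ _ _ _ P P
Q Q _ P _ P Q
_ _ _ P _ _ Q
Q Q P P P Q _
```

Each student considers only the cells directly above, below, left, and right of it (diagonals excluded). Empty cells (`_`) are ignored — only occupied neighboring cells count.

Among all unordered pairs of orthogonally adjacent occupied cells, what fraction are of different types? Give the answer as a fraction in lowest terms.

4/13

Scan each occupied cell's neighbors to the right and below so each pair is counted once.
From row 1: 1 unlike of 3 pairs (running 1/3).
From row 2: 1 unlike of 4 pairs (running 2/7).
From row 3: 0 unlike of 1 pairs (running 2/8).
From row 4: 2 unlike of 5 pairs (running 4/13).
Total adjacent occupied pairs: 13; unlike-type pairs: 4.
4/13 is already in lowest terms.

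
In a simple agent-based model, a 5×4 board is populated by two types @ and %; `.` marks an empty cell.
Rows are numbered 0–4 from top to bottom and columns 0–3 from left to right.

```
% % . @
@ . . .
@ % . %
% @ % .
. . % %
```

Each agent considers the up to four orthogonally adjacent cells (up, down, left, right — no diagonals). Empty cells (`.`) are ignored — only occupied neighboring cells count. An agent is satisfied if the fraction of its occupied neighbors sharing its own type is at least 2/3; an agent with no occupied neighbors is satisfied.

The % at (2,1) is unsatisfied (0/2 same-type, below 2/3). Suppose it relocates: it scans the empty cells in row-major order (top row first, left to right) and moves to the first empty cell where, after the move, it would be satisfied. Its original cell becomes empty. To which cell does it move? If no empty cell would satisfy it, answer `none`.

Vacating (2,1). Empty cells in order:
  (0,2): 1/2 same-type → still unsatisfied.
  (1,1): 1/2 same-type → still unsatisfied.
  (1,2): 0/0 same-type → satisfied — stop here.

(1,2)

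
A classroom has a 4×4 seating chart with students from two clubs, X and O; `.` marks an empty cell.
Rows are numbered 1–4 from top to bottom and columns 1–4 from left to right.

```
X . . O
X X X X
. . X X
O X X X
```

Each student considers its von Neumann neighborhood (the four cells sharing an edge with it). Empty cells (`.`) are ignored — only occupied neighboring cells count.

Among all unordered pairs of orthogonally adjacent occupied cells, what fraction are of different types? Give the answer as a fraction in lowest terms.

2/13

Scan each occupied cell's neighbors to the right and below so each pair is counted once.
Row 1: X(1,1)–X(2,1)= O(1,4)–X(2,4)≠  → 1/2 unlike.
Row 2: X(2,1)–X(2,2)= X(2,2)–X(2,3)= X(2,3)–X(2,4)= X(2,3)–X(3,3)= X(2,4)–X(3,4)=  → 0/5 unlike.
Row 3: X(3,3)–X(3,4)= X(3,3)–X(4,3)= X(3,4)–X(4,4)=  → 0/3 unlike.
Row 4: O(4,1)–X(4,2)≠ X(4,2)–X(4,3)= X(4,3)–X(4,4)=  → 1/3 unlike.
Total adjacent occupied pairs: 13; unlike-type pairs: 2.
2/13 is already in lowest terms.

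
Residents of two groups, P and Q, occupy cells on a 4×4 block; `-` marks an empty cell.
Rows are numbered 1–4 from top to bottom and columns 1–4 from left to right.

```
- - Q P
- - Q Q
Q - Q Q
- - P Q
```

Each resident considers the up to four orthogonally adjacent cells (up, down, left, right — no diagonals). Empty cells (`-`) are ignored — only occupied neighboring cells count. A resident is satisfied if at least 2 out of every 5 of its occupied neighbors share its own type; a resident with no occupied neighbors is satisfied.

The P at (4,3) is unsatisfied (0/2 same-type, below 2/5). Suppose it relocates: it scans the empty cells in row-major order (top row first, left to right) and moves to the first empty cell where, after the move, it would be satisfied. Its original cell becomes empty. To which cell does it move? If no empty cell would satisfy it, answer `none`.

(1,1)

Vacating (4,3). Empty cells in order:
  (1,1): 0/0 same-type → satisfied — stop here.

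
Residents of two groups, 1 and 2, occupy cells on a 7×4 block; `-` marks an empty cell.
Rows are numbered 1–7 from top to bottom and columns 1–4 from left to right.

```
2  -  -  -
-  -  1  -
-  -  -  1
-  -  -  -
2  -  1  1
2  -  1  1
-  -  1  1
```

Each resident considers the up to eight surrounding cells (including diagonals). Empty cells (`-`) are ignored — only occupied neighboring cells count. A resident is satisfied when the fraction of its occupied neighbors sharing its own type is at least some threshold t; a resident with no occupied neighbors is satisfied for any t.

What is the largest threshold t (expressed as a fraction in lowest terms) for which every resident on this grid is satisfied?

Row 1: (1,1)2 — no occupied neighbors
Row 2: (2,3)1 1/1
Row 3: (3,4)1 1/1
Row 5: (5,1)2 1/1 · (5,3)1 3/3 · (5,4)1 3/3
Row 6: (6,1)2 1/1 · (6,3)1 5/5 · (6,4)1 5/5
Row 7: (7,3)1 3/3 · (7,4)1 3/3
The smallest same-type fraction is 1/1 at (2,3), which reduces to 1/1. Any threshold above that leaves this resident unsatisfied.

1/1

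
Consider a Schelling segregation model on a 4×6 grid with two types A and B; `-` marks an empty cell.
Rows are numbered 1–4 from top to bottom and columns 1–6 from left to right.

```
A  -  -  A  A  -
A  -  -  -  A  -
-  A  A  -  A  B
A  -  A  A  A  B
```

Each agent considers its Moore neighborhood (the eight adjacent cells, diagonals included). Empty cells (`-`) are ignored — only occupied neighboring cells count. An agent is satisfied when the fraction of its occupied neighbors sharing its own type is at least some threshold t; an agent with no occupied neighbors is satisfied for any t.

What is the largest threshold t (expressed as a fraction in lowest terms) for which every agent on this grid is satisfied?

Row 1: (1,1)A 1/1 · (1,4)A 2/2 · (1,5)A 2/2
Row 2: (2,1)A 2/2 · (2,5)A 3/4
Row 3: (3,2)A 4/4 · (3,3)A 3/3 · (3,5)A 3/5 · (3,6)B 1/4
Row 4: (4,1)A 1/1 · (4,3)A 3/3 · (4,4)A 4/4 · (4,5)A 2/4 · (4,6)B 1/3
The smallest same-type fraction is 1/4 at (3,6), which reduces to 1/4. Any threshold above that leaves this agent unsatisfied.

1/4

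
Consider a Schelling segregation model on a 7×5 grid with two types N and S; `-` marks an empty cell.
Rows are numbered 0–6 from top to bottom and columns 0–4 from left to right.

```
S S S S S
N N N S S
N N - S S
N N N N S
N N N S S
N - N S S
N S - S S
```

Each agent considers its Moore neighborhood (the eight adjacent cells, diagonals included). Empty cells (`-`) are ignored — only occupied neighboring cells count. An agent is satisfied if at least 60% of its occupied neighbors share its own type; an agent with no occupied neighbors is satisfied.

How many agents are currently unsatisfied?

10

(0,0)S 1/3 not
(0,1)S 2/5 not
(0,2)S 3/5 satisfied
(0,3)S 4/5 satisfied
(0,4)S 3/3 satisfied
(1,0)N 3/5 satisfied
(1,1)N 4/7 not
(1,2)N 2/7 not
(1,3)S 6/7 satisfied
(1,4)S 5/5 satisfied
(2,0)N 5/5 satisfied
(2,1)N 7/7 satisfied
(2,3)S 4/7 not
(2,4)S 4/5 satisfied
(3,0)N 5/5 satisfied
(3,1)N 7/7 satisfied
(3,2)N 5/7 satisfied
(3,3)N 2/7 not
(3,4)S 4/5 satisfied
(4,0)N 4/4 satisfied
(4,1)N 7/7 satisfied
(4,2)N 5/7 satisfied
(4,3)S 4/8 not
(4,4)S 4/5 satisfied
(5,0)N 3/4 satisfied
(5,2)N 2/6 not
(5,3)S 5/7 satisfied
(5,4)S 5/5 satisfied
(6,0)N 1/2 not
(6,1)S 0/3 not
(6,3)S 3/4 satisfied
(6,4)S 3/3 satisfied
Unsatisfied: (0,0), (0,1), (1,1), (1,2), (2,3), (3,3), (4,3), (5,2), (6,0), (6,1) — 10 in total.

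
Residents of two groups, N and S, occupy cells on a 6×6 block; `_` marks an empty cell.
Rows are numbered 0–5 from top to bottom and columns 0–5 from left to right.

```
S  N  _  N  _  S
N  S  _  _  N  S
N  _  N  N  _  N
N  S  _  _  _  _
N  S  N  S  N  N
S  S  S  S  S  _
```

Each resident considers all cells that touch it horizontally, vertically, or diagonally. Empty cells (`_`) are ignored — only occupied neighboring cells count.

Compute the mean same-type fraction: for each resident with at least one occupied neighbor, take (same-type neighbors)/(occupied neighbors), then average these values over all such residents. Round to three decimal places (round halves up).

0.484

Row 0: (0,0)S 1/3 · (0,1)N 1/3 · (0,3)N 1/1 · (0,5)S 1/2
Row 1: (1,0)N 2/4 · (1,1)S 1/5 · (1,4)N 3/5 · (1,5)S 1/3
Row 2: (2,0)N 2/4 · (2,2)N 1/3 · (2,3)N 2/2 · (2,5)N 1/2
Row 3: (3,0)N 2/4 · (3,1)S 1/6
Row 4: (4,0)N 1/5 · (4,1)S 4/7 · (4,2)N 0/6 · (4,3)S 3/5 · (4,4)N 1/4 · (4,5)N 1/2
Row 5: (5,0)S 2/3 · (5,1)S 3/5 · (5,2)S 4/5 · (5,3)S 3/5 · (5,4)S 2/4
Sum over 25 residents: 1/3 + 1/3 + 1/1 + 1/2 + 2/4 + 1/5 + 3/5 + 1/3 + 2/4 + 1/3 + 2/2 + 1/2 + 2/4 + 1/6 + 1/5 + 4/7 + 0/6 + 3/5 + 1/4 + 1/2 + 2/3 + 3/5 + 4/5 + 3/5 + 2/4 = 5077/420; mean = 5077/420 ÷ 25 = 5077/10500 = 0.483523… → 0.484.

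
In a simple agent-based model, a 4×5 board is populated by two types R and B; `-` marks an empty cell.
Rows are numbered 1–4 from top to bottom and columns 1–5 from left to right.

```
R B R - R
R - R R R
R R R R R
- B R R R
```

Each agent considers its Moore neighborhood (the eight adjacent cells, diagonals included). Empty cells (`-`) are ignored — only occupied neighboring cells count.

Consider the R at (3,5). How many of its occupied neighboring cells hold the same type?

5

Occupied neighbors of (3,5): (2,4)=R, (2,5)=R, (3,4)=R, (4,4)=R, (4,5)=R.
Same type (R): 5 of 5.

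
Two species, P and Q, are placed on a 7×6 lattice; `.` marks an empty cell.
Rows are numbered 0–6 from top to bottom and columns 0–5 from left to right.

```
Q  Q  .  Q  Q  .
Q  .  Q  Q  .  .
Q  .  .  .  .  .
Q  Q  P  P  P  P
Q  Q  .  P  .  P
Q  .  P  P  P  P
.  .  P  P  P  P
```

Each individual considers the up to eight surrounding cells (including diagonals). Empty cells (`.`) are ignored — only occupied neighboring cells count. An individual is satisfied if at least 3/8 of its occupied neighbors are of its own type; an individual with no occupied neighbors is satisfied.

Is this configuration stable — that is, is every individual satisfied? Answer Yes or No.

Yes

Row 0: (0,0)Q 2/2 ok · (0,1)Q 3/3 ok · (0,3)Q 3/3 ok · (0,4)Q 2/2 ok
Row 1: (1,0)Q 3/3 ok · (1,2)Q 3/3 ok · (1,3)Q 3/3 ok
Row 2: (2,0)Q 3/3 ok
Row 3: (3,0)Q 4/4 ok · (3,1)Q 4/5 ok · (3,2)P 2/4 ok · (3,3)P 3/3 ok · (3,4)P 4/4 ok · (3,5)P 2/2 ok
Row 4: (4,0)Q 4/4 ok · (4,1)Q 4/6 ok · (4,3)P 6/6 ok · (4,5)P 4/4 ok
Row 5: (5,0)Q 2/2 ok · (5,2)P 4/5 ok · (5,3)P 6/6 ok · (5,4)P 7/7 ok · (5,5)P 4/4 ok
Row 6: (6,2)P 3/3 ok · (6,3)P 5/5 ok · (6,4)P 5/5 ok · (6,5)P 3/3 ok
All meet the threshold, so the configuration is stable.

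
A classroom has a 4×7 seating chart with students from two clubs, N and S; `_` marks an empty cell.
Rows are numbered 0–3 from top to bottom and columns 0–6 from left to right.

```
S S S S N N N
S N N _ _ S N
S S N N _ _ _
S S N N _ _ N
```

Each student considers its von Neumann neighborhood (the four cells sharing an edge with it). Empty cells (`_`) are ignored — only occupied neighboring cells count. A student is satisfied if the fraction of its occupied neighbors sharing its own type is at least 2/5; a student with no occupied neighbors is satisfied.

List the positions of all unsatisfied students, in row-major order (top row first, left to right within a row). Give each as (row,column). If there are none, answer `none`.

(0,0)S 2/2 satisfied
(0,1)S 2/3 satisfied
(0,2)S 2/3 satisfied
(0,3)S 1/2 satisfied
(0,4)N 1/2 satisfied
(0,5)N 2/3 satisfied
(0,6)N 2/2 satisfied
(1,0)S 2/3 satisfied
(1,1)N 1/4 not
(1,2)N 2/3 satisfied
(1,5)S 0/2 not
(1,6)N 1/2 satisfied
(2,0)S 3/3 satisfied
(2,1)S 2/4 satisfied
(2,2)N 3/4 satisfied
(2,3)N 2/2 satisfied
(3,0)S 2/2 satisfied
(3,1)S 2/3 satisfied
(3,2)N 2/3 satisfied
(3,3)N 2/2 satisfied
(3,6)N 0/0 satisfied

(1,1), (1,5)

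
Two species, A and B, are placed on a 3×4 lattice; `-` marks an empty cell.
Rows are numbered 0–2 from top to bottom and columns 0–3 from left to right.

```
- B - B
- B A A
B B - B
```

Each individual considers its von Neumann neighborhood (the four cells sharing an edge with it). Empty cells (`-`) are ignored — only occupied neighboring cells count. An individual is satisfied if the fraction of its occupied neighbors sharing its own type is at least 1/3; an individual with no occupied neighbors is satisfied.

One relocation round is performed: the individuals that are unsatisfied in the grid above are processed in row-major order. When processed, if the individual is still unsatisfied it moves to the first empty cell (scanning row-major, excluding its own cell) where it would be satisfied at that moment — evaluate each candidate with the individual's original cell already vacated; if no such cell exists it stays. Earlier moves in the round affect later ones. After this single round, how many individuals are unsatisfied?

0

Initially unsatisfied (in order): (0,3), (2,3).
  (0,3) → (0,0).
  (2,3) → (0,2).
Resulting grid:
B B B -
- B A A
B B - -
All satisfied now.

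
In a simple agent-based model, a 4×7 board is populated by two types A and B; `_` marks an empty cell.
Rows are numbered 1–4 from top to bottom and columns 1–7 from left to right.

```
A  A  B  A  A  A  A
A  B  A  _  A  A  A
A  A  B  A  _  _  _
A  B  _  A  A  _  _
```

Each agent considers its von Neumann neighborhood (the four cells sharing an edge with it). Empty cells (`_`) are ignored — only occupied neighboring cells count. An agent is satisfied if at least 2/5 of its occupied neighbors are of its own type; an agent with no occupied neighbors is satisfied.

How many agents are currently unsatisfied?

7

(1,1)A 2/2 satisfied
(1,2)A 1/3 not
(1,3)B 0/3 not
(1,4)A 1/2 satisfied
(1,5)A 3/3 satisfied
(1,6)A 3/3 satisfied
(1,7)A 2/2 satisfied
(2,1)A 2/3 satisfied
(2,2)B 0/4 not
(2,3)A 0/3 not
(2,5)A 2/2 satisfied
(2,6)A 3/3 satisfied
(2,7)A 2/2 satisfied
(3,1)A 3/3 satisfied
(3,2)A 1/4 not
(3,3)B 0/3 not
(3,4)A 1/2 satisfied
(4,1)A 1/2 satisfied
(4,2)B 0/2 not
(4,4)A 2/2 satisfied
(4,5)A 1/1 satisfied
Unsatisfied: (1,2), (1,3), (2,2), (2,3), (3,2), (3,3), (4,2) — 7 in total.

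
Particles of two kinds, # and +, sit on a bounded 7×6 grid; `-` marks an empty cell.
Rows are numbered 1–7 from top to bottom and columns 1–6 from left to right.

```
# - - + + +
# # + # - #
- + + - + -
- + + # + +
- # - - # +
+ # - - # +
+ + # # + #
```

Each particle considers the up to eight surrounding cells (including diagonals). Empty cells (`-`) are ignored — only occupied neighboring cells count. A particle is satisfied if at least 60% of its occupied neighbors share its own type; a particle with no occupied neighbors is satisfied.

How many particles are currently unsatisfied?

17

(1,1)# 2/2 satisfied
(1,4)+ 2/3 satisfied
(1,5)+ 2/4 not
(1,6)+ 1/2 not
(2,1)# 2/3 satisfied
(2,2)# 2/5 not
(2,3)+ 3/5 satisfied
(2,4)# 0/5 not
(2,6)# 0/3 not
(3,2)+ 4/6 satisfied
(3,3)+ 4/7 not
(3,5)+ 2/5 not
(4,2)+ 3/4 satisfied
(4,3)+ 3/5 satisfied
(4,4)# 1/5 not
(4,5)+ 3/5 satisfied
(4,6)+ 3/4 satisfied
(5,2)# 1/4 not
(5,5)# 2/6 not
(5,6)+ 3/5 satisfied
(6,1)+ 2/4 not
(6,2)# 2/5 not
(6,5)# 3/6 not
(6,6)+ 2/5 not
(7,1)+ 2/3 satisfied
(7,2)+ 2/4 not
(7,3)# 2/3 satisfied
(7,4)# 2/3 satisfied
(7,5)+ 1/4 not
(7,6)# 1/3 not
Unsatisfied: (1,5), (1,6), (2,2), (2,4), (2,6), (3,3), (3,5), (4,4), (5,2), (5,5), (6,1), (6,2), (6,5), (6,6), (7,2), (7,5), (7,6) — 17 in total.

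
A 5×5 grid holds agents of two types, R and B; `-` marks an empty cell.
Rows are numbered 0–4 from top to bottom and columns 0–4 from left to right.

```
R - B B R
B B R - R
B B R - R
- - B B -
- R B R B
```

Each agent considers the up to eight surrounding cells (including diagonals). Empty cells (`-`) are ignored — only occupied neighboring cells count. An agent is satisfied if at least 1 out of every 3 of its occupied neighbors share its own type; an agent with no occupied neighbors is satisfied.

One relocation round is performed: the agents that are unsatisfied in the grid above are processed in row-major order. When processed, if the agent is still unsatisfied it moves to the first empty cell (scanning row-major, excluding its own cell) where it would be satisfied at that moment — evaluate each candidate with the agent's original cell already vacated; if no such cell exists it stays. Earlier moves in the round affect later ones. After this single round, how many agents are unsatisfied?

Initially unsatisfied (in order): (0,0), (0,3), (1,2), (2,2), (4,1), (4,3).
  (0,0) → (1,3).
  (0,3) → (0,0).
  (1,2): now satisfied by earlier moves; stays.
  (2,2): now satisfied by earlier moves; stays.
  (4,1) → (0,3).
  (4,3) → (2,3).
Resulting grid:
B - B R R
B B R R R
B B R R R
- - B B -
- - B - B
Unsatisfied now: (0,2).

1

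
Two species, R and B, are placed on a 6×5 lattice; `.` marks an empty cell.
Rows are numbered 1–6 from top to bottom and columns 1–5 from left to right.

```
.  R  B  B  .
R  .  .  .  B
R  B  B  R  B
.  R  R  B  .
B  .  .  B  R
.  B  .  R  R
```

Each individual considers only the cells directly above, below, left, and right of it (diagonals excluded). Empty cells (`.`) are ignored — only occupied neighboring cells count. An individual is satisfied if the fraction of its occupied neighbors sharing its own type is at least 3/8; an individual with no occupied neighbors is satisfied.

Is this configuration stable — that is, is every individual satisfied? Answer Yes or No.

No

(1,2)R 0/1 unhappy
(1,3)B 1/2 ok
(1,4)B 1/1 ok
(2,1)R 1/1 ok
(2,5)B 1/1 ok
(3,1)R 1/2 ok
(3,2)B 1/3 unhappy
(3,3)B 1/3 unhappy
(3,4)R 0/3 unhappy
(3,5)B 1/2 ok
(4,2)R 1/2 ok
(4,3)R 1/3 unhappy
(4,4)B 1/3 unhappy
(5,1)B 0/0 ok
(5,4)B 1/3 unhappy
(5,5)R 1/2 ok
(6,2)B 0/0 ok
(6,4)R 1/2 ok
(6,5)R 2/2 ok
For instance (1,2) has only 0/1 same-type neighbors, below 3/8.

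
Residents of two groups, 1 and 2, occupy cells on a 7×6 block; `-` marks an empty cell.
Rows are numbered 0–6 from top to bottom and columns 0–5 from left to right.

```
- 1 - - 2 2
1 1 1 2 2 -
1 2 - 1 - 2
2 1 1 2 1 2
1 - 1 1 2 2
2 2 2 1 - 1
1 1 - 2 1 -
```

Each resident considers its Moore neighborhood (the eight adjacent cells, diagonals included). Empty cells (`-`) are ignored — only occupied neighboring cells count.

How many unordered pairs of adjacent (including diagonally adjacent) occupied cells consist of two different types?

38

Scan each occupied cell's neighbors to the right and below (and the two forward diagonals) so each pair is counted once.
From row 0: 0 unlike of 7 pairs (running 0/7).
From row 1: 6 unlike of 13 pairs (running 6/20).
From row 2: 6 unlike of 11 pairs (running 12/31).
From row 3: 9 unlike of 18 pairs (running 21/49).
From row 4: 9 unlike of 13 pairs (running 30/62).
From row 5: 7 unlike of 12 pairs (running 37/74).
From row 6: 1 unlike of 2 pairs (running 38/76).
Total adjacent occupied pairs: 76; unlike-type pairs: 38.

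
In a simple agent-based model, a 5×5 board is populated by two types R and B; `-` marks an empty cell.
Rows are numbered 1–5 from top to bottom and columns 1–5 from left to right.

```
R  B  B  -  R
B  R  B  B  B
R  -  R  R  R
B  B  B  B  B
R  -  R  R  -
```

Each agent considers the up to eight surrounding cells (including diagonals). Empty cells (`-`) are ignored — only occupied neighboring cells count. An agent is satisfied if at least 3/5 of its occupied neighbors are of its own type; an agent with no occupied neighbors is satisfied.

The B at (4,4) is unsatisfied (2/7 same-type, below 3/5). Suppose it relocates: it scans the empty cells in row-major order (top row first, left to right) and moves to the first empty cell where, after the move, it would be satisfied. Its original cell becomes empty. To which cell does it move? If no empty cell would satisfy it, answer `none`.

Vacating (4,4). Empty cells in order:
  (1,4): 4/5 same-type → satisfied — stop here.

(1,4)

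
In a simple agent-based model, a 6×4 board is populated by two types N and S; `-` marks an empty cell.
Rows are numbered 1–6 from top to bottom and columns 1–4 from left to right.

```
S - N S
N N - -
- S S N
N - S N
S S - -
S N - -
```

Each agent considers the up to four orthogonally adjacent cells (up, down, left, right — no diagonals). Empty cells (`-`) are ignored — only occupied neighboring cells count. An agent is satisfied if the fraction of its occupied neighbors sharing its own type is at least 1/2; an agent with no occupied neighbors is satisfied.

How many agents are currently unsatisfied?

(1,1)S 0/1 not
(1,3)N 0/1 not
(1,4)S 0/1 not
(2,1)N 1/2 satisfied
(2,2)N 1/2 satisfied
(3,2)S 1/2 satisfied
(3,3)S 2/3 satisfied
(3,4)N 1/2 satisfied
(4,1)N 0/1 not
(4,3)S 1/2 satisfied
(4,4)N 1/2 satisfied
(5,1)S 2/3 satisfied
(5,2)S 1/2 satisfied
(6,1)S 1/2 satisfied
(6,2)N 0/2 not
Unsatisfied: (1,1), (1,3), (1,4), (4,1), (6,2) — 5 in total.

5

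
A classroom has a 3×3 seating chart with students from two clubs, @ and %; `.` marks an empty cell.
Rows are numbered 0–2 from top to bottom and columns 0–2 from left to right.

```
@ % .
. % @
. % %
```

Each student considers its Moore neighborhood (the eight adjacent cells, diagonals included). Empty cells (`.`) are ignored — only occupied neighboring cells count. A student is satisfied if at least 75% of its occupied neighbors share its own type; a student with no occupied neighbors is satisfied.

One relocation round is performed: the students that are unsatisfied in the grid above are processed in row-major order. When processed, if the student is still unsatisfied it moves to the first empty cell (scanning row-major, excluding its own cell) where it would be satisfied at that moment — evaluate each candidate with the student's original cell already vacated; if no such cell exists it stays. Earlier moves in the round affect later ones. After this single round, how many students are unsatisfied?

3

Initially unsatisfied (in order): (0,0), (0,1), (1,1), (1,2), (2,1), (2,2).
  (0,0): no empty cell satisfies it; stays.
  (0,1) → (2,0).
  (1,1): no empty cell satisfies it; stays.
  (1,2): no empty cell satisfies it; stays.
  (2,1): now satisfied by earlier moves; stays.
  (2,2) → (1,0).
Resulting grid:
@ . .
% % @
% % .
Unsatisfied now: (0,0), (1,1), (1,2).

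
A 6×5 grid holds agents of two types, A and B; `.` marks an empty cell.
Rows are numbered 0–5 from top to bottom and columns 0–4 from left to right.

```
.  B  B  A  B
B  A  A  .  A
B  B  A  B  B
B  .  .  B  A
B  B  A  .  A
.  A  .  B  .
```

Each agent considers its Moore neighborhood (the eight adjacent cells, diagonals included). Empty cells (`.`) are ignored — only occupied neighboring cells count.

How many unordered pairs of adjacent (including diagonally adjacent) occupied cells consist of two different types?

Scan each occupied cell's neighbors to the right and below (and the two forward diagonals) so each pair is counted once.
Row 0: B(0,1)–B(0,2)= B(0,1)–A(1,1)≠ B(0,1)–A(1,2)≠ B(0,1)–B(1,0)= B(0,2)–A(0,3)≠ B(0,2)–A(1,2)≠ B(0,2)–A(1,1)≠ A(0,3)–B(0,4)≠ A(0,3)–A(1,4)= A(0,3)–A(1,2)= B(0,4)–A(1,4)≠  → 7/11 unlike.
Row 1: B(1,0)–A(1,1)≠ B(1,0)–B(2,0)= B(1,0)–B(2,1)= A(1,1)–A(1,2)= A(1,1)–B(2,1)≠ A(1,1)–A(2,2)= A(1,1)–B(2,0)≠ A(1,2)–A(2,2)= A(1,2)–B(2,3)≠ A(1,2)–B(2,1)≠ A(1,4)–B(2,4)≠ A(1,4)–B(2,3)≠  → 7/12 unlike.
Row 2: B(2,0)–B(2,1)= B(2,0)–B(3,0)= B(2,1)–A(2,2)≠ B(2,1)–B(3,0)= A(2,2)–B(2,3)≠ A(2,2)–B(3,3)≠ B(2,3)–B(2,4)= B(2,3)–B(3,3)= B(2,3)–A(3,4)≠ B(2,4)–A(3,4)≠ B(2,4)–B(3,3)=  → 5/11 unlike.
Row 3: B(3,0)–B(4,0)= B(3,0)–B(4,1)= B(3,3)–A(3,4)≠ B(3,3)–A(4,4)≠ B(3,3)–A(4,2)≠ A(3,4)–A(4,4)=  → 3/6 unlike.
Row 4: B(4,0)–B(4,1)= B(4,0)–A(5,1)≠ B(4,1)–A(4,2)≠ B(4,1)–A(5,1)≠ A(4,2)–B(5,3)≠ A(4,2)–A(5,1)= A(4,4)–B(5,3)≠  → 5/7 unlike.
Total adjacent occupied pairs: 47; unlike-type pairs: 27.

27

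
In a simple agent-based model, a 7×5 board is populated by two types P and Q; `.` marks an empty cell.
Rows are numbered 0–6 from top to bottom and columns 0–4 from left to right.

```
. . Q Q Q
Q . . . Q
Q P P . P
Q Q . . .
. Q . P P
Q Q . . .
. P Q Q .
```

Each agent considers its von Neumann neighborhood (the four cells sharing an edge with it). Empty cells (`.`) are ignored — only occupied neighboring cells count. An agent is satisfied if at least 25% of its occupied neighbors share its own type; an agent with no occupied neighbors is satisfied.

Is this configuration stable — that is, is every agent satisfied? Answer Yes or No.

(0,2)Q 1/1 satisfied
(0,3)Q 2/2 satisfied
(0,4)Q 2/2 satisfied
(1,0)Q 1/1 satisfied
(1,4)Q 1/2 satisfied
(2,0)Q 2/3 satisfied
(2,1)P 1/3 satisfied
(2,2)P 1/1 satisfied
(2,4)P 0/1 not
(3,0)Q 2/2 satisfied
(3,1)Q 2/3 satisfied
(4,1)Q 2/2 satisfied
(4,3)P 1/1 satisfied
(4,4)P 1/1 satisfied
(5,0)Q 1/1 satisfied
(5,1)Q 2/3 satisfied
(6,1)P 0/2 not
(6,2)Q 1/2 satisfied
(6,3)Q 1/1 satisfied
For instance (2,4) has only 0/1 same-type neighbors, below 1/4.

No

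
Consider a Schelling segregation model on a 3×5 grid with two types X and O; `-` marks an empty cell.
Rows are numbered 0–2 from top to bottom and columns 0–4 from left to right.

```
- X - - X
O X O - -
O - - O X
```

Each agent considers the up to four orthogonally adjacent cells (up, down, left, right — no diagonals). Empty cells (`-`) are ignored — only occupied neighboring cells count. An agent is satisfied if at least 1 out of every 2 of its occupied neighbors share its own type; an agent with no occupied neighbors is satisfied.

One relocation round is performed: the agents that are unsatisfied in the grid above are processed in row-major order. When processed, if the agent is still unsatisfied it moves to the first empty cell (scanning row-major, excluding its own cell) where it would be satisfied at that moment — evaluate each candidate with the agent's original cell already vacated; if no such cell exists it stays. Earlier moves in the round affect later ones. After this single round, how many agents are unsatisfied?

Initially unsatisfied (in order): (1,1), (1,2), (2,3), (2,4).
  (1,1) → (0,0).
  (1,2): now satisfied by earlier moves; stays.
  (2,3) → (0,2).
  (2,4): now satisfied by earlier moves; stays.
Resulting grid:
X X O - X
O - O - -
O - - - X
All satisfied now.

0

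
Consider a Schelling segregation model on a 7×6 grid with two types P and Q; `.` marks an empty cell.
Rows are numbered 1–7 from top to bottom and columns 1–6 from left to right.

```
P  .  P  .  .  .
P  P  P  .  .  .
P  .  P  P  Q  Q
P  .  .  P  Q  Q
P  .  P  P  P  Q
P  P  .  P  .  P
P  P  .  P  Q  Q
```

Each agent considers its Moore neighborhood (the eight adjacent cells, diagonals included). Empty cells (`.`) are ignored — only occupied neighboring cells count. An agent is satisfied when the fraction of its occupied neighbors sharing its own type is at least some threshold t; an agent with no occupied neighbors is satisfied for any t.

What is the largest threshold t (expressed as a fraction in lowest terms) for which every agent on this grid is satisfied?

(1,1)P 2/2
(1,3)P 2/2
(2,1)P 3/3
(2,2)P 6/6
(2,3)P 4/4
(3,1)P 3/3
(3,3)P 4/4
(3,4)P 3/5
(3,5)Q 3/5
(3,6)Q 3/3
(4,1)P 2/2
(4,4)P 5/7
(4,5)Q 4/8
(4,6)Q 4/5
(5,1)P 3/3
(5,3)P 4/4
(5,4)P 4/5
(5,5)P 4/7
(5,6)Q 2/4
(6,1)P 4/4
(6,2)P 5/5
(6,4)P 4/5
(6,6)P 1/4
(7,1)P 3/3
(7,2)P 3/3
(7,4)P 1/2
(7,5)Q 1/4
(7,6)Q 1/2
The smallest same-type fraction is 1/4 at (6,6), which reduces to 1/4. Any threshold above that leaves this agent unsatisfied.

1/4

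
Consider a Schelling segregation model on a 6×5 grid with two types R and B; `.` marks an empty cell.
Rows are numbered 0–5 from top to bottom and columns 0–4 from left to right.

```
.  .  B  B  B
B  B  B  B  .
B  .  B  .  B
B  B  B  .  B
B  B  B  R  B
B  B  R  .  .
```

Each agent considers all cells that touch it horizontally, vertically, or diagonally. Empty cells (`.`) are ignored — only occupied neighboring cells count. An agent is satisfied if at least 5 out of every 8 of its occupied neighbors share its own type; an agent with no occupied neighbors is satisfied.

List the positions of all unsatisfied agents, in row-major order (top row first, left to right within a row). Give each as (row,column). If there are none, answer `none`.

Row 0: (0,2)B 4/4 satisfied · (0,3)B 4/4 satisfied · (0,4)B 2/2 satisfied
Row 1: (1,0)B 2/2 satisfied · (1,1)B 5/5 satisfied · (1,2)B 5/5 satisfied · (1,3)B 6/6 satisfied
Row 2: (2,0)B 4/4 satisfied · (2,2)B 5/5 satisfied · (2,4)B 2/2 satisfied
Row 3: (3,0)B 4/4 satisfied · (3,1)B 7/7 satisfied · (3,2)B 4/5 satisfied · (3,4)B 2/3 satisfied
Row 4: (4,0)B 5/5 satisfied · (4,1)B 7/8 satisfied · (4,2)B 4/6 satisfied · (4,3)R 1/5 not · (4,4)B 1/2 not
Row 5: (5,0)B 3/3 satisfied · (5,1)B 4/5 satisfied · (5,2)R 1/4 not

(4,3), (4,4), (5,2)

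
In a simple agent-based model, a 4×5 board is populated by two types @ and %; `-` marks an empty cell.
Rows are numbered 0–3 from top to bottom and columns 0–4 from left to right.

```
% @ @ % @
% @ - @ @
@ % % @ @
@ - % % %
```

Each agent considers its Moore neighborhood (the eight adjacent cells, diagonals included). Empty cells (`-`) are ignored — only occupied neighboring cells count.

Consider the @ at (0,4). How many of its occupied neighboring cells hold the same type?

Occupied neighbors of (0,4): (0,3)=%, (1,3)=@, (1,4)=@.
Same type (@): 2 of 3.

2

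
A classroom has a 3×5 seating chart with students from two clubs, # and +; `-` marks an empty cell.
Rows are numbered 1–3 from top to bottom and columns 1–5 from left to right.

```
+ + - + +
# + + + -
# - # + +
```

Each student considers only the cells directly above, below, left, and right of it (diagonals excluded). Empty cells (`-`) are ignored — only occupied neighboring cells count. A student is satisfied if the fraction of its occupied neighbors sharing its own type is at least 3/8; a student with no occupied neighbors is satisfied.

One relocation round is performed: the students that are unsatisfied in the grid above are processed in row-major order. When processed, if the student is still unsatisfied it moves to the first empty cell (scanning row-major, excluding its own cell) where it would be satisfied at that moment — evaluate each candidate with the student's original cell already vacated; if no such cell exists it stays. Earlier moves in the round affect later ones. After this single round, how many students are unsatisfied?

1

Initially unsatisfied (in order): (2,1), (3,3).
  (2,1) → (3,2).
  (3,3): no empty cell satisfies it; stays.
Resulting grid:
+ + - + +
- + + + -
# # # + +
Unsatisfied now: (3,3).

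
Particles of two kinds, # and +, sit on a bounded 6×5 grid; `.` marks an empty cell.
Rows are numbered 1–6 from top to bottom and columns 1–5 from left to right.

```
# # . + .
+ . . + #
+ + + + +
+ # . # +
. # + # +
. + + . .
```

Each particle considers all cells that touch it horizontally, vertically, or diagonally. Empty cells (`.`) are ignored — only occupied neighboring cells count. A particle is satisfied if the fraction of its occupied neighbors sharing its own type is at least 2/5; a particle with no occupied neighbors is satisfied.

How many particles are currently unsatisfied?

7

(1,1)# 1/2 ok
(1,2)# 1/2 ok
(1,4)+ 1/2 ok
(2,1)+ 2/4 ok
(2,4)+ 4/5 ok
(2,5)# 0/4 unhappy
(3,1)+ 3/4 ok
(3,2)+ 4/5 ok
(3,3)+ 3/5 ok
(3,4)+ 4/6 ok
(3,5)+ 3/5 ok
(4,1)+ 2/4 ok
(4,2)# 1/6 unhappy
(4,4)# 1/7 unhappy
(4,5)+ 3/5 ok
(5,2)# 1/5 unhappy
(5,3)+ 2/6 unhappy
(5,4)# 1/5 unhappy
(5,5)+ 1/3 unhappy
(6,2)+ 2/3 ok
(6,3)+ 2/4 ok
Unsatisfied: (2,5), (4,2), (4,4), (5,2), (5,3), (5,4), (5,5) — 7 in total.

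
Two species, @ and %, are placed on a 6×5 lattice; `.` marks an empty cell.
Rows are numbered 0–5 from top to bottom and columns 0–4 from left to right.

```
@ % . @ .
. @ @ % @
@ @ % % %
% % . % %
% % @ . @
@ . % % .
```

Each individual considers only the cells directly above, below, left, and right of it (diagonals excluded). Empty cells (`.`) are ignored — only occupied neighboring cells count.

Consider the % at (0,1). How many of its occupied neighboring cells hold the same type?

0

Occupied neighbors of (0,1): (1,1)=@, (0,0)=@.
Same type (%): 0 of 2.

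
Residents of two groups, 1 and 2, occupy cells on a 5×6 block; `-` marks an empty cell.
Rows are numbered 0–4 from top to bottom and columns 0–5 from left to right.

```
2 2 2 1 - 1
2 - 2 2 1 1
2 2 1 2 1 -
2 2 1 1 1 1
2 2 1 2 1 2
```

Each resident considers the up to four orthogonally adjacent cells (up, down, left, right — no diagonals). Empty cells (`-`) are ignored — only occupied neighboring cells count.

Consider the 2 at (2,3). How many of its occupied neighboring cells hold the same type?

1

Occupied neighbors of (2,3): (1,3)=2, (3,3)=1, (2,2)=1, (2,4)=1.
Same type (2): 1 of 4.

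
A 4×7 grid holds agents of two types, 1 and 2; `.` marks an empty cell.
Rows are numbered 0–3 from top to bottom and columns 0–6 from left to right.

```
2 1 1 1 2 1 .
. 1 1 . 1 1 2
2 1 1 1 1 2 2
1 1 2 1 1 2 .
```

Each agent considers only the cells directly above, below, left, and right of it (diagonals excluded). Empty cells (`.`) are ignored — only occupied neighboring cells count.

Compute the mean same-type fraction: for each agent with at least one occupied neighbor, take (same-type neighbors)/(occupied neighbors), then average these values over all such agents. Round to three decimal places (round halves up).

0.587

Row 0: (0,0)2 0/1 · (0,1)1 2/3 · (0,2)1 3/3 · (0,3)1 1/2 · (0,4)2 0/3 · (0,5)1 1/2
Row 1: (1,1)1 3/3 · (1,2)1 3/3 · (1,4)1 2/3 · (1,5)1 2/4 · (1,6)2 1/2
Row 2: (2,0)2 0/2 · (2,1)1 3/4 · (2,2)1 3/4 · (2,3)1 3/3 · (2,4)1 3/4 · (2,5)2 2/4 · (2,6)2 2/2
Row 3: (3,0)1 1/2 · (3,1)1 2/3 · (3,2)2 0/3 · (3,3)1 2/3 · (3,4)1 2/3 · (3,5)2 1/2
Sum over 24 agents: 0/1 + 2/3 + 3/3 + 1/2 + 0/3 + 1/2 + 3/3 + 3/3 + 2/3 + 2/4 + 1/2 + 0/2 + 3/4 + 3/4 + 3/3 + 3/4 + 2/4 + 2/2 + 1/2 + 2/3 + 0/3 + 2/3 + 2/3 + 1/2 = 169/12; mean = 169/12 ÷ 24 = 169/288 = 0.586805… → 0.587.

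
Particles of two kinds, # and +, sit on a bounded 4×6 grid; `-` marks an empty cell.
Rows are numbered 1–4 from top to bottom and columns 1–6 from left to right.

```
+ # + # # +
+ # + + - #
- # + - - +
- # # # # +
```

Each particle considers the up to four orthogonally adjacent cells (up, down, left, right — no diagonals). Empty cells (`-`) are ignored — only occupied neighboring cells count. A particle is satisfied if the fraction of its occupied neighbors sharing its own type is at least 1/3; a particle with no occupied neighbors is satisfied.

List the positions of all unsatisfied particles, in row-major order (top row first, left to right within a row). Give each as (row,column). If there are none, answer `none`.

(1,6), (2,6)

(1,1)+ 1/2 satisfied
(1,2)# 1/3 satisfied
(1,3)+ 1/3 satisfied
(1,4)# 1/3 satisfied
(1,5)# 1/2 satisfied
(1,6)+ 0/2 not
(2,1)+ 1/2 satisfied
(2,2)# 2/4 satisfied
(2,3)+ 3/4 satisfied
(2,4)+ 1/2 satisfied
(2,6)# 0/2 not
(3,2)# 2/3 satisfied
(3,3)+ 1/3 satisfied
(3,6)+ 1/2 satisfied
(4,2)# 2/2 satisfied
(4,3)# 2/3 satisfied
(4,4)# 2/2 satisfied
(4,5)# 1/2 satisfied
(4,6)+ 1/2 satisfied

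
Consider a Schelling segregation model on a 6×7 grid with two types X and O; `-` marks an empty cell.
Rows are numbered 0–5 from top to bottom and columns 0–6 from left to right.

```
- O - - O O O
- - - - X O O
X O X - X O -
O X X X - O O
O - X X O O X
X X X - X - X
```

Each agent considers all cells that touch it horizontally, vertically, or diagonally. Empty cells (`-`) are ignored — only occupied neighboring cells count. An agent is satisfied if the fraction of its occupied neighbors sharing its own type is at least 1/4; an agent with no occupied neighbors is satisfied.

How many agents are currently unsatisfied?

(0,1)O 0/0 ok
(0,4)O 2/3 ok
(0,5)O 4/5 ok
(0,6)O 3/3 ok
(1,4)X 1/5 unhappy
(1,5)O 5/7 ok
(1,6)O 4/4 ok
(2,0)X 1/3 ok
(2,1)O 1/5 unhappy
(2,2)X 3/4 ok
(2,4)X 2/5 ok
(2,5)O 4/6 ok
(3,0)O 2/4 ok
(3,1)X 4/7 ok
(3,2)X 5/6 ok
(3,3)X 5/6 ok
(3,5)O 4/6 ok
(3,6)O 3/4 ok
(4,0)O 1/4 ok
(4,2)X 6/6 ok
(4,3)X 5/6 ok
(4,4)O 2/5 ok
(4,5)O 3/6 ok
(4,6)X 1/4 ok
(5,0)X 1/2 ok
(5,1)X 3/4 ok
(5,2)X 3/3 ok
(5,4)X 1/3 ok
(5,6)X 1/2 ok
Unsatisfied: (1,4), (2,1) — 2 in total.

2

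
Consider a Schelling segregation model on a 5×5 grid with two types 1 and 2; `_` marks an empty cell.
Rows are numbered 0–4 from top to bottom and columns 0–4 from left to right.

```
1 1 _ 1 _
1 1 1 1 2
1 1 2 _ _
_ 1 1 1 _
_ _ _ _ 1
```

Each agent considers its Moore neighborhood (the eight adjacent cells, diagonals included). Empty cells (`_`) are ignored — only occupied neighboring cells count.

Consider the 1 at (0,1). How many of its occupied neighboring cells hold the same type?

Occupied neighbors of (0,1): (0,0)=1, (1,0)=1, (1,1)=1, (1,2)=1.
Same type (1): 4 of 4.

4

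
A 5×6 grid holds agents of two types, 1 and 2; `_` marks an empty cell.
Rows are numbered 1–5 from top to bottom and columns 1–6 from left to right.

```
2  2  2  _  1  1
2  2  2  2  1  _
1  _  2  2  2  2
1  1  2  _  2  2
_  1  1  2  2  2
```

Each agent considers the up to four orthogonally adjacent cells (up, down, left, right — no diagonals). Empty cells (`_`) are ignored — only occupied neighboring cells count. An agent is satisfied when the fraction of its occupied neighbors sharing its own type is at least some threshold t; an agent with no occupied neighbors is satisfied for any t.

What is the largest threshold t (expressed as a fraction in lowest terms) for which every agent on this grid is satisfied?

(1,1)2 2/2
(1,2)2 3/3
(1,3)2 2/2
(1,5)1 2/2
(1,6)1 1/1
(2,1)2 2/3
(2,2)2 3/3
(2,3)2 4/4
(2,4)2 2/3
(2,5)1 1/3
(3,1)1 1/2
(3,3)2 3/3
(3,4)2 3/3
(3,5)2 3/4
(3,6)2 2/2
(4,1)1 2/2
(4,2)1 2/3
(4,3)2 1/3
(4,5)2 3/3
(4,6)2 3/3
(5,2)1 2/2
(5,3)1 1/3
(5,4)2 1/2
(5,5)2 3/3
(5,6)2 2/2
The smallest same-type fraction is 1/3 at (2,5), which reduces to 1/3. Any threshold above that leaves this agent unsatisfied.

1/3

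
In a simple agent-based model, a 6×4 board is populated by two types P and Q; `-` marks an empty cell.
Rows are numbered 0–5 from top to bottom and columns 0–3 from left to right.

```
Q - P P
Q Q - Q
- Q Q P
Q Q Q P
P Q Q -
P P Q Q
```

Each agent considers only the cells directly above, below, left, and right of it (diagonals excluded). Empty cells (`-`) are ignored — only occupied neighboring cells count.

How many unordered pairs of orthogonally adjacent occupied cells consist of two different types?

8

Scan each occupied cell's neighbors to the right and below so each pair is counted once.
From row 0: 1 unlike of 3 pairs (running 1/3).
From row 1: 1 unlike of 3 pairs (running 2/6).
From row 2: 1 unlike of 5 pairs (running 3/11).
From row 3: 2 unlike of 6 pairs (running 5/17).
From row 4: 2 unlike of 5 pairs (running 7/22).
From row 5: 1 unlike of 3 pairs (running 8/25).
Total adjacent occupied pairs: 25; unlike-type pairs: 8.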